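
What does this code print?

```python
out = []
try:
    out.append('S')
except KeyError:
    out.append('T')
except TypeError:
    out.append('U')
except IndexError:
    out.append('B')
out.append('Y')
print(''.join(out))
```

Execution trace: 'S' (try body, no exception) → 'Y' (after the try/except). Output: SY

Answer: SY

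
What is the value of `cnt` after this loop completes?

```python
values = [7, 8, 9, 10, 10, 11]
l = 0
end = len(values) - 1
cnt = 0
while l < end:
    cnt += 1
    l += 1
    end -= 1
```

Iterations until pointers meet (list length 6)
`cnt` takes the values: 0 → 1 → 2 → 3

Answer: 3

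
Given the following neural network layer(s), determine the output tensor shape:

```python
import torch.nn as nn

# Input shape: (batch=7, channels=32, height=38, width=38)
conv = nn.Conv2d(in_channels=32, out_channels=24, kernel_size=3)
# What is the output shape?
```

Input: (7, 32, 38, 38) -> Output: (7, 24, 36, 36)

Answer: (7, 24, 36, 36)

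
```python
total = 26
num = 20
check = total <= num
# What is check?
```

Trace:
`total = 26` → total = 26
`num = 20` → num = 20
`check = total <= num` → check = False
So check = False

Answer: False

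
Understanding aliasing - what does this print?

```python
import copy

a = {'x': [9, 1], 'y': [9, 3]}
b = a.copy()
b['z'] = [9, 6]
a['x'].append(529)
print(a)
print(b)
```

Key concept: shallow copy of dict with mutable values.
Step by step:
`a = {'x': [9, 1], 'y': [9, 3]}` → a = {'x': [9, 1], 'y': [9, 3]}
`b = a.copy()` → b = {'x': [9, 1], 'y': [9, 3]}
`b['z'] = [9, 6]` → b = {'x': [9, 1], 'y': [9, 3], 'z': [9, 6]}
`a['x'].append(529)` → a = {'x': [9, 1, 529], 'y': [9, 3]}; b = {'x': [9, 1, 529], 'y': [9, 3], 'z': [9, 6]}
`print(a)` → prints {'x': [9, 1, 529], 'y': [9, 3]}
`print(b)` → prints {'x': [9, 1, 529], 'y': [9, 3], 'z': [9, 6]}

Answer:
{'x': [9, 1, 529], 'y': [9, 3]}
{'x': [9, 1, 529], 'y': [9, 3], 'z': [9, 6]}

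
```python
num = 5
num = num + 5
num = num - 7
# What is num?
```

Trace:
`num = 5` → num = 5
`num = num + 5` → num = 10
`num = num - 7` → num = 3
So num = 3

Answer: 3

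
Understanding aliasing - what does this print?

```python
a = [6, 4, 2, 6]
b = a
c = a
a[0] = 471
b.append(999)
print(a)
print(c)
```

Key concept: multiple aliases.
Step by step:
`a = [6, 4, 2, 6]` → a = [6, 4, 2, 6]
`b = a` → b = [6, 4, 2, 6] (same object as a)
`c = a` → c = [6, 4, 2, 6] (same object as a, b)
`a[0] = 471` → a = [471, 4, 2, 6] (same object as b, c); b = [471, 4, 2, 6] (same object as a, c); c = [471, 4, 2, 6] (same object as a, b)
`b.append(999)` → a = [471, 4, 2, 6, 999] (same object as b, c); b = [471, 4, 2, 6, 999] (same object as a, c); c = [471, 4, 2, 6, 999] (same object as a, b)
`print(a)` → prints [471, 4, 2, 6, 999]
`print(c)` → prints [471, 4, 2, 6, 999]

Answer:
[471, 4, 2, 6, 999]
[471, 4, 2, 6, 999]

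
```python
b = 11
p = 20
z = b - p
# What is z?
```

Trace:
`b = 11` → b = 11
`p = 20` → p = 20
`z = b - p` → z = -9
So z = -9

Answer: -9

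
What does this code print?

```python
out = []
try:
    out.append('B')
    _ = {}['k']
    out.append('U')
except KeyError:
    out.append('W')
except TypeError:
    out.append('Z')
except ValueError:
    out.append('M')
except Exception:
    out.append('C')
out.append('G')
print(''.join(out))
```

Execution trace: 'B' (try body) → 'W' (except KeyError) → 'G' (after the try/except). Output: BWG

Answer: BWG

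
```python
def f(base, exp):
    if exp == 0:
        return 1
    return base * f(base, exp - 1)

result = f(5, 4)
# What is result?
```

f(5, 4) = 5 * 5 * 5 * 5 = 625

Answer: 625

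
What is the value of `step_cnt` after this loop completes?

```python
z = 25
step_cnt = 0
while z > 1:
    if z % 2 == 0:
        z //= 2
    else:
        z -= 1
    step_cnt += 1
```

Steps to reduce 25 to 1
`step_cnt` takes the values: 0 → 1 → 2 → 3 → 4 → 5 → 6

Answer: 6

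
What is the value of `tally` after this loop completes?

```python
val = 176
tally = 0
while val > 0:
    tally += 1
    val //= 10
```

Count digits by repeated division by 10
`tally` takes the values: 0 → 1 → 2 → 3

Answer: 3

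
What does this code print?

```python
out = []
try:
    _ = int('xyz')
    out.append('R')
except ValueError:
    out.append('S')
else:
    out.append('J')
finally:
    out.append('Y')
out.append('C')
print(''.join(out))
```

Execution trace: 'S' (except ValueError) → 'Y' (finally) → 'C' (after the try/except). Output: SYC

Answer: SYC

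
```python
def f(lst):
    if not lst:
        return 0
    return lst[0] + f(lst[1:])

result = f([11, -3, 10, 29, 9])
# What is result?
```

11 + (-3) + 10 + 29 + 9 + 0 = 56

Answer: 56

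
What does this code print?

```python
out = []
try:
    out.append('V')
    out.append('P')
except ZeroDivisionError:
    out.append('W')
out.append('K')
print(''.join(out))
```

Execution trace: 'V' (try body) → 'P' (try body, no exception) → 'K' (after the try/except). Output: VPK

Answer: VPK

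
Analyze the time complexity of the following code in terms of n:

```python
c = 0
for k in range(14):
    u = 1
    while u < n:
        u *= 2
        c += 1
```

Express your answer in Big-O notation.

Each loop level contributes: 1 × log n. Multiplying the contributions gives O(log n).

Answer: O(log n)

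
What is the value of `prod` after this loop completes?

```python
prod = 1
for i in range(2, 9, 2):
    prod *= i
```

Product of even numbers 2 to 8
`prod` takes the values: 1 → 2 → 8 → 48 → 384

Answer: 384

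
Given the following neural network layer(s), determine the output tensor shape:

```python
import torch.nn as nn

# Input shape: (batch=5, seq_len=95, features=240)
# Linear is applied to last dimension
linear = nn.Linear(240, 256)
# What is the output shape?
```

Input: (5, 95, 240) -> Output: (5, 95, 256)

Answer: (5, 95, 256)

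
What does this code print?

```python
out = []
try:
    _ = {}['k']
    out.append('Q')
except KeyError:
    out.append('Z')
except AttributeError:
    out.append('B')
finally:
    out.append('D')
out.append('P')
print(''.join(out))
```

Execution trace: 'Z' (except KeyError) → 'D' (finally) → 'P' (after the try/except). Output: ZDP

Answer: ZDP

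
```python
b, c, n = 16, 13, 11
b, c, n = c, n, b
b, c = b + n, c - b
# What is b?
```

Trace:
`b, c, n = 16, 13, 11` → b = 16; c = 13; n = 11
`b, c, n = c, n, b` → b = 13; c = 11; n = 16
`b, c = b + n, c - b` → b = 29; c = -2
So b = 29

Answer: 29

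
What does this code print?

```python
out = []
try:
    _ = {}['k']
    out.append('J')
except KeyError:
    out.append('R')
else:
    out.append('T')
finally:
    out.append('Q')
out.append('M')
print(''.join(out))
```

Execution trace: 'R' (except KeyError) → 'Q' (finally) → 'M' (after the try/except). Output: RQM

Answer: RQM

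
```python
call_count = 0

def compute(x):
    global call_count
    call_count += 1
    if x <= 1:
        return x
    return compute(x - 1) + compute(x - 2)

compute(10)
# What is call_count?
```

Calls(x) = 1 + Calls(x-1) + Calls(x-2); Calls(0)=Calls(1)=1. For x=10 this gives 177.

Answer: 177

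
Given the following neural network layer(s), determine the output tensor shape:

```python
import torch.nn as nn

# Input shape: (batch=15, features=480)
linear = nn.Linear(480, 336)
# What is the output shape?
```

Input: (15, 480) -> Output: (15, 336)

Answer: (15, 336)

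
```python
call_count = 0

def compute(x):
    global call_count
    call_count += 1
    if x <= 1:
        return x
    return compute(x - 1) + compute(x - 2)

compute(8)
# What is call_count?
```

Calls(x) = 1 + Calls(x-1) + Calls(x-2); Calls(0)=Calls(1)=1. For x=8 this gives 67.

Answer: 67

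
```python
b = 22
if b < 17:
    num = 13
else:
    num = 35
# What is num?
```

Trace:
`b = 22` → b = 22
`if b < 17: ...` → b < 17 is False, take else branch → num = 35
So num = 35

Answer: 35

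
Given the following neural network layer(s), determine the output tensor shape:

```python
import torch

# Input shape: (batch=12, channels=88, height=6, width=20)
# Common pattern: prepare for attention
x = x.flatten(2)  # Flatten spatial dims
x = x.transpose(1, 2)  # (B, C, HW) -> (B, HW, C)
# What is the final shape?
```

Input: (12, 88, 6, 20) -> after flatten(2): (12, 88, 120) -> Output: (12, 120, 88)

Answer: (12, 120, 88)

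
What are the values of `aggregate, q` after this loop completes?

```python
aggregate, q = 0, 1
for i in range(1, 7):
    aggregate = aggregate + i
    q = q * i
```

Sum and factorial of 1 to 6
`aggregate, q` takes the values: (0, 1) → (1, 1) → (3, 1) → (3, 2) → (6, 2) → (6, 6) → (10, 6) → (10, 24) → (15, 24) → (15, 120) → (21, 120) → (21, 720)

Answer: 21, 720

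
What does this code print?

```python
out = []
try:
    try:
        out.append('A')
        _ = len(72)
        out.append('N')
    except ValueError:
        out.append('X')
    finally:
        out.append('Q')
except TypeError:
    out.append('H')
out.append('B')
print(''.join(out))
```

Execution trace: 'A' (try body) → 'Q' (finally) → 'H' (outer except TypeError) → 'B' (after the try/except). Output: AQHB

Answer: AQHB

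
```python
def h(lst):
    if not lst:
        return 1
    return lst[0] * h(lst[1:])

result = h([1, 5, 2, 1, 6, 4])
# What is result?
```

Product over [1, 5, 2, 1, 6, 4] = 1 * 5 * 2 * 1 * 6 * 4 = 240

Answer: 240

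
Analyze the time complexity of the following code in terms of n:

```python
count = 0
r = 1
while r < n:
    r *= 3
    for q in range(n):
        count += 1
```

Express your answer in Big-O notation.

Each loop level contributes: log n × n. Multiplying the contributions gives O(n log n).

Answer: O(n log n)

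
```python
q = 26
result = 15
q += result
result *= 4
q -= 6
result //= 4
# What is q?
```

Trace:
`q = 26` → q = 26
`result = 15` → result = 15
`q += result` → q = 41
`result *= 4` → result = 60
`q -= 6` → q = 35
`result //= 4` → result = 15
So q = 35

Answer: 35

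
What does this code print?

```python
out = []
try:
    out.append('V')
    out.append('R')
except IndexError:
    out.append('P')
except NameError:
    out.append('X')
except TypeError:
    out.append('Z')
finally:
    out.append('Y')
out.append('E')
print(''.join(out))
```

Execution trace: 'V' (try body) → 'R' (try body, no exception) → 'Y' (finally) → 'E' (after the try/except). Output: VRYE

Answer: VRYE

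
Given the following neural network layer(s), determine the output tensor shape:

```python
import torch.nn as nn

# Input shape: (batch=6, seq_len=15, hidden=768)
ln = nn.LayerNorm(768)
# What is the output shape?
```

Input: (6, 15, 768) -> Output: (6, 15, 768)

Answer: (6, 15, 768)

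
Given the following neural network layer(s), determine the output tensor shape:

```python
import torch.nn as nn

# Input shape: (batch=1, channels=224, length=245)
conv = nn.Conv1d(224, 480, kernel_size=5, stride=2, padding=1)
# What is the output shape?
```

Input: (1, 224, 245) -> Output: (1, 480, 122)

Answer: (1, 480, 122)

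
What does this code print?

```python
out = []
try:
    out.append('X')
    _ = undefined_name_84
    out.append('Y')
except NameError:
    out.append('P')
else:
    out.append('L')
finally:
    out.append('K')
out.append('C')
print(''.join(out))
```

Execution trace: 'X' (try body) → 'P' (except NameError) → 'K' (finally) → 'C' (after the try/except). Output: XPKC

Answer: XPKC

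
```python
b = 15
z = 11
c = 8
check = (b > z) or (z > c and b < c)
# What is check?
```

Trace:
`b = 15` → b = 15
`z = 11` → z = 11
`c = 8` → c = 8
`check = (b > z) or (z > c and b < c)` → check = True
So check = True

Answer: True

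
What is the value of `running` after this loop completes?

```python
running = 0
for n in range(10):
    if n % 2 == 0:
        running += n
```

Sum of even numbers 0 to 9
`running` takes the values: 0 → 2 → 6 → 12 → 20

Answer: 20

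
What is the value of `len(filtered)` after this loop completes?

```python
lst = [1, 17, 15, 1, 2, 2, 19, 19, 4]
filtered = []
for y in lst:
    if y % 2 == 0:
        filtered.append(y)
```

Count even numbers in [1, 17, 15, 1, 2, 2, 19, 19, 4]
`filtered` takes the values: [] → [2] → [2, 2] → [2, 2, 4]
So `len(filtered)` = 3

Answer: 3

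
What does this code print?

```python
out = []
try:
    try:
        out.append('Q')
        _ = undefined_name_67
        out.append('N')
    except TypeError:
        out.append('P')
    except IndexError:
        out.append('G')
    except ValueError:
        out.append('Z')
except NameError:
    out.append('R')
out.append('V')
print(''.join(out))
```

Execution trace: 'Q' (try body) → 'R' (outer except NameError) → 'V' (after the try/except). Output: QRV

Answer: QRV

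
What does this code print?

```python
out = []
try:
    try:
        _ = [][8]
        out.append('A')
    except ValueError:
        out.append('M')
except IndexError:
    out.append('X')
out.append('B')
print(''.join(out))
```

Execution trace: 'X' (outer except IndexError) → 'B' (after the try/except). Output: XB

Answer: XB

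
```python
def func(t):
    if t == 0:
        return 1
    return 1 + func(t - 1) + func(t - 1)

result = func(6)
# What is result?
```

func(t) = 1 + 2·func(t-1), func(0)=1. Closed form: (1+1)·2^6 - 1 = 127.

Answer: 127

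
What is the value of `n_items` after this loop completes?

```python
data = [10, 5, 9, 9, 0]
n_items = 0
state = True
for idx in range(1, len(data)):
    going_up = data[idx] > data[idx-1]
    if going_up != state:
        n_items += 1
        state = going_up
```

Count direction changes in [10, 5, 9, 9, 0]
`n_items` takes the values: 0 → 1 → 2 → 3

Answer: 3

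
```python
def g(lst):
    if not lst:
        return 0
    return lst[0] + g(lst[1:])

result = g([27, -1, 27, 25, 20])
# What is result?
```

27 + (-1) + 27 + 25 + 20 + 0 = 98

Answer: 98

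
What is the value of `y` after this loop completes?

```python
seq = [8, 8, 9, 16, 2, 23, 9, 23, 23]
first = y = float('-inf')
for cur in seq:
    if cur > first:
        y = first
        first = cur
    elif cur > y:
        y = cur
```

Second largest (with repeats) in [8, 8, 9, 16, 2, 23, 9, 23, 23]
`y` takes the values: -inf → 8 → 9 → 16 → 23

Answer: 23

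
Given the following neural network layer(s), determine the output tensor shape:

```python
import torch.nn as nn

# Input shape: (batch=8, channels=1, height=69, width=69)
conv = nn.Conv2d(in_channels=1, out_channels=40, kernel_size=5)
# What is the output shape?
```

Input: (8, 1, 69, 69) -> Output: (8, 40, 65, 65)

Answer: (8, 40, 65, 65)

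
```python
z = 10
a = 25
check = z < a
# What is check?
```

Trace:
`z = 10` → z = 10
`a = 25` → a = 25
`check = z < a` → check = True
So check = True

Answer: True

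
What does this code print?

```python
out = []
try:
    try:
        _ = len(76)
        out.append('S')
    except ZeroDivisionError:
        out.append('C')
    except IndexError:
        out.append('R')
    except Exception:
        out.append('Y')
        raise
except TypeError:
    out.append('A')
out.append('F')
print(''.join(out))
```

Execution trace: 'Y' (except Exception) → 'A' (outer except TypeError) → 'F' (after the try/except). Output: YAF

Answer: YAF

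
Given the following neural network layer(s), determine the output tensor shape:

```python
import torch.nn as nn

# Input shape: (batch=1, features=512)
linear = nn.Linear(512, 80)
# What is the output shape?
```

Input: (1, 512) -> Output: (1, 80)

Answer: (1, 80)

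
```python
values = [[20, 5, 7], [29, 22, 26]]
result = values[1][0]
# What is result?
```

Trace:
`values = [[20, 5, 7], [29, 22, 26]]` → values = [[20, 5, 7], [29, 22, 26]]
`result = values[1][0]` → result = 29
So result = 29

Answer: 29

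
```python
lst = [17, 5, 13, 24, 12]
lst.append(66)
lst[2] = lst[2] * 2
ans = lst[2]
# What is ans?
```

Trace:
`lst = [17, 5, 13, 24, 12]` → lst = [17, 5, 13, 24, 12]
`lst.append(66)` → lst = [17, 5, 13, 24, 12, 66]
`lst[2] = lst[2] * 2` → lst = [17, 5, 26, 24, 12, 66]
`ans = lst[2]` → ans = 26
So ans = 26

Answer: 26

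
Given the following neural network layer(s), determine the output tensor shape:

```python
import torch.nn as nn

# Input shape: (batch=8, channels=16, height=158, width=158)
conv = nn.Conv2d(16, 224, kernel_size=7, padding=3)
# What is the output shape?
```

Input: (8, 16, 158, 158) -> Output: (8, 224, 158, 158)

Answer: (8, 224, 158, 158)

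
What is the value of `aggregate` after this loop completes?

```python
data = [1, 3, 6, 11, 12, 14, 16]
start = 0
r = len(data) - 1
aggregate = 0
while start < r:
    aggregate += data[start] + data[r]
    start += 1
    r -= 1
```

Sum of pairs from ends
`aggregate` takes the values: 0 → 17 → 34 → 52

Answer: 52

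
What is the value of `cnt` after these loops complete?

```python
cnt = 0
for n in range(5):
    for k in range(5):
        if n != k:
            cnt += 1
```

5² - 5 (exclude diagonal)
`cnt` takes the values: 0 → 1 → 2 → 3 → 4 → 5 → 6 → 7 → 8 → 9 → 10 → 11 → 12 → 13 → 14 → 15 → 16 → 17 → 18 → 19 → 20

Answer: 20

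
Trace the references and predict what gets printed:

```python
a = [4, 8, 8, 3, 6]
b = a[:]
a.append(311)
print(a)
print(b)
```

Key concept: slice [:] creates copy.
Step by step:
`a = [4, 8, 8, 3, 6]` → a = [4, 8, 8, 3, 6]
`b = a[:]` → b = [4, 8, 8, 3, 6]
`a.append(311)` → a = [4, 8, 8, 3, 6, 311]
`print(a)` → prints [4, 8, 8, 3, 6, 311]
`print(b)` → prints [4, 8, 8, 3, 6]

Answer:
[4, 8, 8, 3, 6, 311]
[4, 8, 8, 3, 6]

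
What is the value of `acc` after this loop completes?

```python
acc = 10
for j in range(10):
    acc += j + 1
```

Start at 10, add 1 to 10 = 65
`acc` takes the values: 10 → 11 → 13 → 16 → 20 → 25 → 31 → 38 → 46 → 55 → 65

Answer: 65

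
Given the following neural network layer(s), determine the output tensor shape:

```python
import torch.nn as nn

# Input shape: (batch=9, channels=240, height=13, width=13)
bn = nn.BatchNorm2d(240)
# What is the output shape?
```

Input: (9, 240, 13, 13) -> Output: (9, 240, 13, 13)

Answer: (9, 240, 13, 13)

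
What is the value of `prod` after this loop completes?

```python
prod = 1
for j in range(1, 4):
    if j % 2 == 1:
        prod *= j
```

Product of odd numbers 1 to 3
`prod` takes the values: 1 → 3

Answer: 3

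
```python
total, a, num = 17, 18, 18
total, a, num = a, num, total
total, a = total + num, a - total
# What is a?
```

Trace:
`total, a, num = 17, 18, 18` → total = 17; a = 18; num = 18
`total, a, num = a, num, total` → total = 18; a = 18; num = 17
`total, a = total + num, a - total` → total = 35; a = 0
So a = 0

Answer: 0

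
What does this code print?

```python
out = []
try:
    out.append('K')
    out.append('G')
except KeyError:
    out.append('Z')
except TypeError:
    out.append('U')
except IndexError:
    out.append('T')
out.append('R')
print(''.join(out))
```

Execution trace: 'K' (try body) → 'G' (try body, no exception) → 'R' (after the try/except). Output: KGR

Answer: KGR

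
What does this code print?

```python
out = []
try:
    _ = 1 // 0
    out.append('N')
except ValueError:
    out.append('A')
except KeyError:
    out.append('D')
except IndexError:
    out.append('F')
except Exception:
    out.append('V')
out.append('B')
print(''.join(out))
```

Execution trace: 'V' (except Exception) → 'B' (after the try/except). Output: VB

Answer: VB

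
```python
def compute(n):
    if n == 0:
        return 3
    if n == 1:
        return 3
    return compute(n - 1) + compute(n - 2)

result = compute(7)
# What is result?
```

Build up from base cases: compute(0)=3, compute(1)=3, compute(2)=6, compute(3)=9, compute(4)=15, compute(5)=24, compute(6)=39, ..., compute(7)=63

Answer: 63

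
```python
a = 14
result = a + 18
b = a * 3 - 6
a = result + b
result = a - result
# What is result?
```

Trace:
`a = 14` → a = 14
`result = a + 18` → result = 32
`b = a * 3 - 6` → b = 36
`a = result + b` → a = 68
`result = a - result` → result = 36
So result = 36

Answer: 36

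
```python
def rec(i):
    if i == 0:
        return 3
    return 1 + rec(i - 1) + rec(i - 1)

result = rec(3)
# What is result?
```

rec(i) = 1 + 2·rec(i-1), rec(0)=3. Closed form: (3+1)·2^3 - 1 = 31.

Answer: 31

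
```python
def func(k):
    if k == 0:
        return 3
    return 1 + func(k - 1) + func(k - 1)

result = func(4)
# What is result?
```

func(k) = 1 + 2·func(k-1), func(0)=3. Closed form: (3+1)·2^4 - 1 = 63.

Answer: 63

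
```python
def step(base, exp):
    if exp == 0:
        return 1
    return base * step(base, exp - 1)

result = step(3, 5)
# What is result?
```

step(3, 5) = 3 * 3 * 3 * 3 * 3 = 243

Answer: 243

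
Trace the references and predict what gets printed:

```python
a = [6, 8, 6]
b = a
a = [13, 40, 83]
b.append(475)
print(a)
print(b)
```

Key concept: rebinding vs mutation: a is rebound to a new list, b still points at the original.
Step by step:
`a = [6, 8, 6]` → a = [6, 8, 6]
`b = a` → b = [6, 8, 6] (same object as a)
`a = [13, 40, 83]` → a = [13, 40, 83]
`b.append(475)` → b = [6, 8, 6, 475]
`print(a)` → prints [13, 40, 83]
`print(b)` → prints [6, 8, 6, 475]

Answer:
[13, 40, 83]
[6, 8, 6, 475]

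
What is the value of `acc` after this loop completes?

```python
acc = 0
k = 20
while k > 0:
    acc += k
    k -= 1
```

Sum 20 down to 1
`acc` takes the values: 0 → 20 → 39 → 57 → 74 → 90 → 105 → 119 → 132 → 144 → 155 → 165 → 174 → 182 → 189 → 195 → 200 → 204 → 207 → 209 → 210

Answer: 210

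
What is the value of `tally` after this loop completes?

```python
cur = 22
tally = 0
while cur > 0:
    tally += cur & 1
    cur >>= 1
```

Count set bits in 22 (binary: 0b10110)
`tally` takes the values: 0 → 1 → 2 → 3

Answer: 3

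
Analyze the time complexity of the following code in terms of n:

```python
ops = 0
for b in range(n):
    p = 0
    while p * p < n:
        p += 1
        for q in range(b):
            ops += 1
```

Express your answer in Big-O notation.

Each loop level contributes: n × √n × n. Multiplying the contributions gives O(n^2√n).

Answer: O(n^2√n)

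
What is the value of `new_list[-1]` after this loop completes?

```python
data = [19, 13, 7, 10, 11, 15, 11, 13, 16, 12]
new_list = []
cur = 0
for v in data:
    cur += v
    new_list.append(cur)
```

Cumulative sum ends at 127
`new_list` takes the values: [] → [19] → [19, 32] → [19, 32, 39] → [19, 32, 39, 49] → [19, 32, 39, 49, 60] → [19, 32, 39, 49, 60, 75] → [19, 32, 39, 49, 60, 75, 86] → [19, 32, 39, 49, 60, 75, 86, 99] → [19, 32, 39, 49, 60, 75, 86, 99, 115] → [19, 32, 39, 49, 60, 75, 86, 99, 115, 127]
So `new_list[-1]` = 127

Answer: 127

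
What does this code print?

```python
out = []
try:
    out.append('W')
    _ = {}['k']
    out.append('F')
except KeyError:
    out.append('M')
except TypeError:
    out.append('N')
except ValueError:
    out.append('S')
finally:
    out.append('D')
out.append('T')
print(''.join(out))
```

Execution trace: 'W' (try body) → 'M' (except KeyError) → 'D' (finally) → 'T' (after the try/except). Output: WMDT

Answer: WMDT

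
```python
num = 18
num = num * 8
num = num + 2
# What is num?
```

Trace:
`num = 18` → num = 18
`num = num * 8` → num = 144
`num = num + 2` → num = 146
So num = 146

Answer: 146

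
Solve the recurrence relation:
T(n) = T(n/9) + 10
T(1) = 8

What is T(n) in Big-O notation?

Each step divides n by 9 and adds 10. After log_9(n) steps we reach T(1)=8. So T(n) = 10·log_9(n) + 8 = O(log n).

Answer: O(log n)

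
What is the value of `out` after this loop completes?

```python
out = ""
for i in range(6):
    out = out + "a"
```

Repeat 'a' 6 times
`out` takes the values: "" → "a" → "aa" → "aaa" → "aaaa" → "aaaaa" → "aaaaaa"

Answer: "aaaaaa"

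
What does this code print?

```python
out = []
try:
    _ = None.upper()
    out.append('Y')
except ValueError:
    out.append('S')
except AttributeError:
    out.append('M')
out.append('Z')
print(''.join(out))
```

Execution trace: 'M' (except AttributeError) → 'Z' (after the try/except). Output: MZ

Answer: MZ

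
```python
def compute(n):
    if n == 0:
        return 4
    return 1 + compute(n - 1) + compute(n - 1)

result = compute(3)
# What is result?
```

compute(n) = 1 + 2·compute(n-1), compute(0)=4. Closed form: (4+1)·2^3 - 1 = 39.

Answer: 39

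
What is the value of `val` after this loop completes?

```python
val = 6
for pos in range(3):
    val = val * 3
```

Multiply by 3, 3 times: 6 * 3^3 = 162
`val` takes the values: 6 → 18 → 54 → 162

Answer: 162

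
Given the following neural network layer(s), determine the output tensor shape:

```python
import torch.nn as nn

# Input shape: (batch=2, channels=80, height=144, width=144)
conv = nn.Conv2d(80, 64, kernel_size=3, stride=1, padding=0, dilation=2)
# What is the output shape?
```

Input: (2, 80, 144, 144) -> Output: (2, 64, 140, 140)

Answer: (2, 64, 140, 140)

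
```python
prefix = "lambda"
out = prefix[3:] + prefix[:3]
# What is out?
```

Trace:
`prefix = "lambda"` → prefix = 'lambda'
`out = prefix[3:] + prefix[:3]` → out = 'bdalam'
So out = 'bdalam'

Answer: 'bdalam'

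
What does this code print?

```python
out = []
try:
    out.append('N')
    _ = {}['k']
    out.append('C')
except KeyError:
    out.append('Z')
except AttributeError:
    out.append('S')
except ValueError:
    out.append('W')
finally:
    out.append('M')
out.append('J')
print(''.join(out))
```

Execution trace: 'N' (try body) → 'Z' (except KeyError) → 'M' (finally) → 'J' (after the try/except). Output: NZMJ

Answer: NZMJ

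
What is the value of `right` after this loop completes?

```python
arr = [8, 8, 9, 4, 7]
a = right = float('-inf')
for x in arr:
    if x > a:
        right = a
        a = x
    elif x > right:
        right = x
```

Second largest (with repeats) in [8, 8, 9, 4, 7]
`right` takes the values: -inf → 8

Answer: 8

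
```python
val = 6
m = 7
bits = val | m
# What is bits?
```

Trace:
`val = 6` → val = 6
`m = 7` → m = 7
`bits = val | m` → bits = 7
So bits = 7

Answer: 7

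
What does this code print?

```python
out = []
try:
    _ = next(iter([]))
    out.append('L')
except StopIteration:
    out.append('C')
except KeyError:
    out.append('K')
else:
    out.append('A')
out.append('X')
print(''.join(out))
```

Execution trace: 'C' (except StopIteration) → 'X' (after the try/except). Output: CX

Answer: CX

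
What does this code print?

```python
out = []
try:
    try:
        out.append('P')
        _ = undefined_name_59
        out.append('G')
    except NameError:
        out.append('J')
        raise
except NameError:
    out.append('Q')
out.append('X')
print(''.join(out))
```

Execution trace: 'P' (inner try body) → 'J' (inner except NameError) → 'Q' (outer except NameError) → 'X' (after the try/except). Output: PJQX

Answer: PJQX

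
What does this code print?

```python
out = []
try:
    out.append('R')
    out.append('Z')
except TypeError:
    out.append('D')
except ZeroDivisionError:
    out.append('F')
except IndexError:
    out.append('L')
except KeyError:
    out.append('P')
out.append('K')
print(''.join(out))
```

Execution trace: 'R' (try body) → 'Z' (try body, no exception) → 'K' (after the try/except). Output: RZK

Answer: RZK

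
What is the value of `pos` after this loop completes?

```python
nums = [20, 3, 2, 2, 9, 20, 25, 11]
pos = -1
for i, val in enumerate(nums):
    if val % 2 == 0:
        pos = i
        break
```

First even number index in [20, 3, 2, 2, 9, 20, 25, 11]
`pos` takes the values: -1 → 0

Answer: 0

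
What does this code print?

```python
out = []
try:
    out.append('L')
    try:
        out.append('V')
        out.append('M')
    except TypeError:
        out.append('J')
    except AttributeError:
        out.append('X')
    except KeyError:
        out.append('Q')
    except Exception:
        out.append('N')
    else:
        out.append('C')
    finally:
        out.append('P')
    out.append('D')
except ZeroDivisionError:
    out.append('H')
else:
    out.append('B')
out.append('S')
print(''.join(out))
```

Execution trace: 'L' (try body) → 'V' (inner try body) → 'M' (inner try body, no exception) → 'C' (inner else) → 'P' (inner finally) → 'D' (try body, no exception) → 'B' (else) → 'S' (after the try/except). Output: LVMCPDBS

Answer: LVMCPDBS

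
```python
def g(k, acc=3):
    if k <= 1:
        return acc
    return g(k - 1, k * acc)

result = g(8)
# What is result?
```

Accumulator trace (n, acc): (8, 3) -> (7, 24) -> (6, 168) -> (5, 1008) -> (4, 5040) -> (3, 20160) -> (2, 60480) -> (1, 120960) -> return 120960

Answer: 120960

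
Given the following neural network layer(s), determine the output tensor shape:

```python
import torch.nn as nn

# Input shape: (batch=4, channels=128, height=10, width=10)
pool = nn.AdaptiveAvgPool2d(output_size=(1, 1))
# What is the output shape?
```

Input: (4, 128, 10, 10) -> Output: (4, 128, 1, 1)

Answer: (4, 128, 1, 1)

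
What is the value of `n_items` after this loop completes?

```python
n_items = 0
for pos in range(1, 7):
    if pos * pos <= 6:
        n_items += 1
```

Count numbers where pos² ≤ 6
`n_items` takes the values: 0 → 1 → 2

Answer: 2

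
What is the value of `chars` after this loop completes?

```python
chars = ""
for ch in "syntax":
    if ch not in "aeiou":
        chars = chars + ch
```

Remove vowels from 'syntax'
`chars` takes the values: "" → "s" → "sy" → "syn" → "synt" → "syntx"

Answer: "syntx"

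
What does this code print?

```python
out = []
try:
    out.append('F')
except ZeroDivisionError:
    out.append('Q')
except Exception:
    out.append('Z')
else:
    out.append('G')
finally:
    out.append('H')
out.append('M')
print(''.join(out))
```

Execution trace: 'F' (try body, no exception) → 'G' (else) → 'H' (finally) → 'M' (after the try/except). Output: FGHM

Answer: FGHM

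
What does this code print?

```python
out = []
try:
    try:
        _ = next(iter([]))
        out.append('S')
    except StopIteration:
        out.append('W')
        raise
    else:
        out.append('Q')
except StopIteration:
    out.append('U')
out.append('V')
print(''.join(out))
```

Execution trace: 'W' (except StopIteration) → 'U' (outer except StopIteration) → 'V' (after the try/except). Output: WUV

Answer: WUV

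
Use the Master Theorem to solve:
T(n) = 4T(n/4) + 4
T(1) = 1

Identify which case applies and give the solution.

a=4, b=4, f(n)=4. log_4(4) = 1. Since c=0 < 1, Case 1 applies: T(n) = Θ(n^log_b(a)) = O(n).

Answer: O(n) - Case 1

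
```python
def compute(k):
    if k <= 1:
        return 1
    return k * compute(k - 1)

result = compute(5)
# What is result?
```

compute(5) = 5 * 4 * 3 * 2 * 1 = 120

Answer: 120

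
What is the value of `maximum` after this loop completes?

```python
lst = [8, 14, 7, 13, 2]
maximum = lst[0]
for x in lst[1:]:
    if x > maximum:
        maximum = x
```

Maximum of [8, 14, 7, 13, 2]
`maximum` takes the values: 8 → 14

Answer: 14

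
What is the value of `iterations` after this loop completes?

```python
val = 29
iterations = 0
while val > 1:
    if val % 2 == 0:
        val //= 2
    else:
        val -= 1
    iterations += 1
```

Steps to reduce 29 to 1
`iterations` takes the values: 0 → 1 → 2 → 3 → 4 → 5 → 6 → 7

Answer: 7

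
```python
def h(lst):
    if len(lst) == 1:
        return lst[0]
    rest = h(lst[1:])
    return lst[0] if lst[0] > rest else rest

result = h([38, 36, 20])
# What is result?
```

Recursive max over [38, 36, 20] = 38

Answer: 38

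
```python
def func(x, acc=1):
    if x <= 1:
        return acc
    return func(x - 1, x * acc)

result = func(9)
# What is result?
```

Accumulator trace (n, acc): (9, 1) -> (8, 9) -> (7, 72) -> (6, 504) -> (5, 3024) -> (4, 15120) -> (3, 60480) -> (2, 181440) -> (1, 362880) -> return 362880

Answer: 362880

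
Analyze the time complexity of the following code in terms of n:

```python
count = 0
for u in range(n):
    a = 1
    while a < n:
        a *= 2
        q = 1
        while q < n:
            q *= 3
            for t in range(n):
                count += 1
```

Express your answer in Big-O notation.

Each loop level contributes: n × log n × log n × n. Multiplying the contributions gives O(n^2 log² n).

Answer: O(n^2 log² n)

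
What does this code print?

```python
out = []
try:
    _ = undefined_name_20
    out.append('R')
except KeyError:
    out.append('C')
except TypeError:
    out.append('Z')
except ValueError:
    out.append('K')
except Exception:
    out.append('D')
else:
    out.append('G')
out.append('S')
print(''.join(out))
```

Execution trace: 'D' (except Exception) → 'S' (after the try/except). Output: DS

Answer: DS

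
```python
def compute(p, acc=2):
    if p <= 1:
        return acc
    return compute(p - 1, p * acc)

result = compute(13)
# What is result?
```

Accumulator trace (n, acc): (13, 2) -> (12, 26) -> (11, 312) -> (10, 3432) -> (9, 34320) -> (8, 308880) -> (7, 2471040) -> (6, 17297280) -> (5, 103783680) -> (4, 518918400) -> (3, 2075673600) -> (2, 6227020800) -> (1, 12454041600) -> return 12454041600

Answer: 12454041600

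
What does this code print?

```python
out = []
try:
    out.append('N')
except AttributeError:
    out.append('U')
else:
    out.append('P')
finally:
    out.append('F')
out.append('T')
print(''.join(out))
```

Execution trace: 'N' (try body, no exception) → 'P' (else) → 'F' (finally) → 'T' (after the try/except). Output: NPFT

Answer: NPFT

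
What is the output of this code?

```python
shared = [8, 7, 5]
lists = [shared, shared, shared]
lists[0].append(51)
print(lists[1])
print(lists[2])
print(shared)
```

Key concept: list of same reference.
Step by step:
`shared = [8, 7, 5]` → shared = [8, 7, 5]
`lists = [shared, shared, shared]` → lists = [[8, 7, 5], [8, 7, 5], [8, 7, 5]]
`lists[0].append(51)` → shared = [8, 7, 5, 51]; lists = [[8, 7, 5, 51], [8, 7, 5, 51], [8, 7, 5, 51]]
`print(lists[1])` → prints [8, 7, 5, 51]
`print(lists[2])` → prints [8, 7, 5, 51]
`print(shared)` → prints [8, 7, 5, 51]

Answer:
[8, 7, 5, 51]
[8, 7, 5, 51]
[8, 7, 5, 51]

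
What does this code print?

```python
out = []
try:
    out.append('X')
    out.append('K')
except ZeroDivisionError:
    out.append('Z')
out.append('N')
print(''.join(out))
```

Execution trace: 'X' (try body) → 'K' (try body, no exception) → 'N' (after the try/except). Output: XKN

Answer: XKN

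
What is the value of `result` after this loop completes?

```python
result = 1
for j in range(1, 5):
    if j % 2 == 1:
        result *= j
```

Product of odd numbers 1 to 4
`result` takes the values: 1 → 3

Answer: 3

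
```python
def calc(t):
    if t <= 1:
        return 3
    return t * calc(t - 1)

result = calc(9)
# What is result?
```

calc(9) = 9 * 8 * 7 * 6 * 5 * 4 * 3 * 2 * 3 = 1088640

Answer: 1088640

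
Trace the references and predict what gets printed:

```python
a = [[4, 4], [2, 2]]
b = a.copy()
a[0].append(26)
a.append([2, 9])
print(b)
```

Key concept: shallow copy with nested lists.
Step by step:
`a = [[4, 4], [2, 2]]` → a = [[4, 4], [2, 2]]
`b = a.copy()` → b = [[4, 4], [2, 2]]
`a[0].append(26)` → a = [[4, 4, 26], [2, 2]]; b = [[4, 4, 26], [2, 2]]
`a.append([2, 9])` → a = [[4, 4, 26], [2, 2], [2, 9]]
`print(b)` → prints [[4, 4, 26], [2, 2]]

Answer: [[4, 4, 26], [2, 2]]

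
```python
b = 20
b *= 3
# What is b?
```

Trace:
`b = 20` → b = 20
`b *= 3` → b = 60
So b = 60

Answer: 60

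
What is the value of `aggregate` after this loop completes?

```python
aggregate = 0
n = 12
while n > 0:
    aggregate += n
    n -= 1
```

Sum 12 down to 1
`aggregate` takes the values: 0 → 12 → 23 → 33 → 42 → 50 → 57 → 63 → 68 → 72 → 75 → 77 → 78

Answer: 78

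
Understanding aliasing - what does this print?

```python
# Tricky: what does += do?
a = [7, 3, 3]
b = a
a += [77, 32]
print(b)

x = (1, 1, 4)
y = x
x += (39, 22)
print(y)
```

Key concept: += behavior differs for mutable vs immutable.
Step by step:
`a = [7, 3, 3]` → a = [7, 3, 3]
`b = a` → b = [7, 3, 3] (same object as a)
`a += [77, 32]` → a = [7, 3, 3, 77, 32] (same object as b); b = [7, 3, 3, 77, 32] (same object as a)
`print(b)` → prints [7, 3, 3, 77, 32]
`x = (1, 1, 4)` → x = (1, 1, 4)
`y = x` → y = (1, 1, 4)
`x += (39, 22)` → x = (1, 1, 4, 39, 22)
`print(y)` → prints (1, 1, 4)

Answer:
[7, 3, 3, 77, 32]
(1, 1, 4)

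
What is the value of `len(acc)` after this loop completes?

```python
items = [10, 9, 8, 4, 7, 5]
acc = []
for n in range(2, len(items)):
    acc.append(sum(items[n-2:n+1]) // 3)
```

Number of 3-element averages
`acc` takes the values: [] → [9] → [9, 7] → [9, 7, 6] → [9, 7, 6, 5]
So `len(acc)` = 4

Answer: 4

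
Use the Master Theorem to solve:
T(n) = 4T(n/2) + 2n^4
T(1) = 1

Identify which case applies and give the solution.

a=4, b=2, f(n)=2n^4. log_2(4) = 2. Since c=4 > 2 and the regularity condition holds (4(n/2)^4 = (4/2^4)n^4 with 4/2^4 < 1), Case 3 applies: T(n) = Θ(f(n)) = O(n^4).

Answer: O(n^4) - Case 3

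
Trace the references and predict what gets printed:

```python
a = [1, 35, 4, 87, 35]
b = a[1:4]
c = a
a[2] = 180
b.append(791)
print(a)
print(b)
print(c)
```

Key concept: slice vs alias.
Step by step:
`a = [1, 35, 4, 87, 35]` → a = [1, 35, 4, 87, 35]
`b = a[1:4]` → b = [35, 4, 87]
`c = a` → c = [1, 35, 4, 87, 35] (same object as a)
`a[2] = 180` → a = [1, 35, 180, 87, 35] (same object as c); c = [1, 35, 180, 87, 35] (same object as a)
`b.append(791)` → b = [35, 4, 87, 791]
`print(a)` → prints [1, 35, 180, 87, 35]
`print(b)` → prints [35, 4, 87, 791]
`print(c)` → prints [1, 35, 180, 87, 35]

Answer:
[1, 35, 180, 87, 35]
[35, 4, 87, 791]
[1, 35, 180, 87, 35]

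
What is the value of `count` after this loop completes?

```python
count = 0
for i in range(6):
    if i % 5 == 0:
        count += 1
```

Count numbers divisible by 5 in range(6)
`count` takes the values: 0 → 1 → 2

Answer: 2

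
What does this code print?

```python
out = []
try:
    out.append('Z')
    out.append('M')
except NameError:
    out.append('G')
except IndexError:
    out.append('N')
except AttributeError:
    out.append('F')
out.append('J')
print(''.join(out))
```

Execution trace: 'Z' (try body) → 'M' (try body, no exception) → 'J' (after the try/except). Output: ZMJ

Answer: ZMJ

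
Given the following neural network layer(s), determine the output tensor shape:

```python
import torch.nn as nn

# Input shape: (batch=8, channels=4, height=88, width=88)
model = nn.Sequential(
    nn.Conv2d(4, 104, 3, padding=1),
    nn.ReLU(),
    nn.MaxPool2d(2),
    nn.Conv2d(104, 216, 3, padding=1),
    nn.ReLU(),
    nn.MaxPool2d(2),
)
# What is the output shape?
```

Input: (8, 4, 88, 88) -> after first Conv2d: (8, 104, 88, 88) -> after first MaxPool2d: (8, 104, 44, 44) -> after second Conv2d: (8, 216, 44, 44) -> Output: (8, 216, 22, 22)

Answer: (8, 216, 22, 22)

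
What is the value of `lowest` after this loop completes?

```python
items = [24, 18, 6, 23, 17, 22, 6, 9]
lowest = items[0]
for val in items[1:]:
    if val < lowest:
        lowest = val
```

Minimum of [24, 18, 6, 23, 17, 22, 6, 9]
`lowest` takes the values: 24 → 18 → 6

Answer: 6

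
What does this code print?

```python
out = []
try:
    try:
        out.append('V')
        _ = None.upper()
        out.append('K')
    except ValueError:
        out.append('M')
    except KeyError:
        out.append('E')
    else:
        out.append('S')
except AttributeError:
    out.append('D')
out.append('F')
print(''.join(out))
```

Execution trace: 'V' (try body) → 'D' (outer except AttributeError) → 'F' (after the try/except). Output: VDF

Answer: VDF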